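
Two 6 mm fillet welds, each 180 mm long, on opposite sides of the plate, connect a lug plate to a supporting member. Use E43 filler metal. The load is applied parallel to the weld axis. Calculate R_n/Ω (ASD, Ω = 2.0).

E43XX → F_EXX = 430 MPa.
Effective throat t_e = 0.707 × 6 = 4.242 mm.
Total length L = 360 mm; A_we = 4.242 × 360 = 1527 mm².
F_nw = 0.6 F_EXX = 0.6 × 430 = 258 MPa.
R_n = 258 × 1527 × 10⁻³ = 394 kN; R_n/Ω = 394/2.0 = 197 kN.

R_n/Ω ≈ 197 kN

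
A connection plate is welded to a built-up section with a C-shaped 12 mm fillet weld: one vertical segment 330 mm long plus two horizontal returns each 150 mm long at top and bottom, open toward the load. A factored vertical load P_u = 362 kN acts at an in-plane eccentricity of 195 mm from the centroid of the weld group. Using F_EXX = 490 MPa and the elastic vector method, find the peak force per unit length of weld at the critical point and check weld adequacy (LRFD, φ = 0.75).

Total weld length L_w = 630 mm. Treat welds as unit-width lines.
Centroid: x̄ = 2×150×75 / 630 = 35.71 mm from the vertical weld.
Polar moment about centroid: J = I_x + I_y = [330³/12 + 2×150×165²] + [330×35.71² + 2(150³/12 + 150×39.29²)] = 12610000 mm³.
Direct shear f_v = P/L_w = 362×10³ / 630 = 574.6 N/mm (vertical).
Torsion M = P·e = 362×10³ × 195 = 70590000 N·mm.
Critical point at (x, y) = (114.3, 165) from centroid. f_tx = M·y/J = 923.8 N/mm; f_ty = M·x/J = 639.8 N/mm.
Resultant f_max = √[f_tx² + (f_v + f_ty)²] = √[923.8² + (574.6 + 639.8)²] = 1526 N/mm.
Capacity per unit length: φr_n = 0.75 × 0.6 × 490 × (0.707 × 12) = 1871 N/mm.
1526 ≤ 1871 → adequate.

f_max ≈ 1530 N/mm; adequate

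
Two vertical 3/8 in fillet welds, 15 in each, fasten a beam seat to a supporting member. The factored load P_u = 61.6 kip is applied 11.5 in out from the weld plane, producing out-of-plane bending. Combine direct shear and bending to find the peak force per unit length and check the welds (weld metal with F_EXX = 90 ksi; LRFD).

L_w = 2 × 15 = 30 in; section modulus (unit throat) S = 2 × L²/6 = 75 in².
Direct shear f_v = P/L_w = 61.6/30 = 2.053 kip/in.
Moment M = P × e = 61.6 × 11.5 = 708.4 kip·in; bending f_b = M/S = 9.445 kip/in.
f_max = √(f_v² + f_b²) = √(2.053² + 9.445²) = 9.666 kip/in.
φr_n = 0.75 × 0.6 × 90 × (0.707 × 0.375) = 10.74 kip/in → adequate.

f_max ≈ 9.67 kip/in; adequate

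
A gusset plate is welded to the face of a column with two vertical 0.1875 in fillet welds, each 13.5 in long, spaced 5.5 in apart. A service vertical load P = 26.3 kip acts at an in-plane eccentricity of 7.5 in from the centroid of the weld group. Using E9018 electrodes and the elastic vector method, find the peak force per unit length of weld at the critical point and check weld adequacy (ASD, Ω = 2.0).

E90XX → F_EXX = 90 ksi.
Total weld length L_w = 27 in. Treat welds as unit-width lines.
Polar moment about centroid: J = 2[d³/12 + d(b/2)²] = 2[13.5³/12 + 13.5×2.75²] = 614.2 in³.
Direct shear f_v = P/L_w = 26.3 / 27 = 0.9741 kip/in (vertical).
Torsion M = P·e = 26.3 × 7.5 = 197.25 kip·in.
Critical point at (x, y) = (2.75, 6.75) from centroid. f_tx = M·y/J = 2.168 kip/in; f_ty = M·x/J = 0.8831 kip/in.
Resultant f_max = √[f_tx² + (f_v + f_ty)²] = √[2.168² + (0.9741 + 0.8831)²] = 2.854 kip/in.
Capacity per unit length: r_n/Ω = (1/2.0) × 0.6 × 90 × (0.707 × 0.1875) = 3.579 kip/in.
2.854 ≤ 3.579 → adequate.

f_max ≈ 2.85 kip/in; adequate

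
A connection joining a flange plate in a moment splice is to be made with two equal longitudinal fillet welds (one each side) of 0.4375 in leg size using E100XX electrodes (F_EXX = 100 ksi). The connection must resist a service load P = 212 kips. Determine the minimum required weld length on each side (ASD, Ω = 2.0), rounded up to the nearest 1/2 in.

Throat t_e = 0.707 × 0.4375 = 0.3093 in.
r_n/Ω = (0.6 × 100 × 0.3093) / 2.0 = 9.279 kip/in.
L_req = P / (r_n/Ω) = 212 / 9.279 = 22.85 in total.
Per side: 22.85 / 2 = 11.42 in.
Round up → use L = 11.5 in on each side.

L = 11.5 in on each side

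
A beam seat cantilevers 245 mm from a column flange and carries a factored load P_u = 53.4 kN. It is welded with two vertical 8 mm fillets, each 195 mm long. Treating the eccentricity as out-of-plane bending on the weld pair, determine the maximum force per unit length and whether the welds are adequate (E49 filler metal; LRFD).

E49XX → F_EXX = 490 MPa.
L_w = 2 × 195 = 390 mm; section modulus (unit throat) S = 2 × L²/6 = 12680 mm².
Direct shear f_v = P/L_w = 53.4×10³/390 = 136.9 N/mm.
Moment M = P × e = 53.4×10³ × 245 = 13083000 N·mm; bending f_b = M/S = 1032 N/mm.
f_max = √(f_v² + f_b²) = √(136.9² + 1032²) = 1041 N/mm.
φr_n = 0.75 × 0.6 × 490 × (0.707 × 8) = 1247 N/mm → adequate.

f_max ≈ 1040 N/mm; adequate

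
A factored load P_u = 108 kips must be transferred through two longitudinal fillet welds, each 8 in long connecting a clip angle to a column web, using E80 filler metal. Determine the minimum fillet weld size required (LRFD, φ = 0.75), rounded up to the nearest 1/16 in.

E80XX → F_EXX = 80 ksi.
Total weld length L = 16 in.
Required throat t_e = P_u / (φ × 0.6 F_EXX × L) = 108 / (0.75 × 0.6 × 80 × 16) = 0.1875 in.
Required leg w = t_e / 0.707 = 0.2652 in → use 5/16 in.

w = 5/16 in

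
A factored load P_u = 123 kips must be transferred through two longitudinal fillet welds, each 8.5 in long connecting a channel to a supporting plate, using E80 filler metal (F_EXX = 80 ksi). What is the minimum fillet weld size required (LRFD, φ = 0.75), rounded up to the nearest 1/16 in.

Total weld length L = 17 in.
Required throat t_e = P_u / (φ × 0.6 F_EXX × L) = 123 / (0.75 × 0.6 × 80 × 17) = 0.201 in.
Required leg w = t_e / 0.707 = 0.2843 in → use 5/16 in.

w = 5/16 in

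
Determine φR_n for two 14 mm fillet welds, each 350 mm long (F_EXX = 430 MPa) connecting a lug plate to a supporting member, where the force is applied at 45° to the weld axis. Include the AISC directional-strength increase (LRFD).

t_e = 0.707 × 14 = 9.898 mm; A_we = 9.898 × 700 = 6929 mm².
Directional factor: 1.0 + 0.5 sin^1.5(45°) = 1.297.
F_nw = 0.6 × 430 × 1.297 = 334.7 MPa.
φR_n = 0.75 × 334.7 × 6929 × 10⁻³ = 1739 kN.

φR_n ≈ 1740 kN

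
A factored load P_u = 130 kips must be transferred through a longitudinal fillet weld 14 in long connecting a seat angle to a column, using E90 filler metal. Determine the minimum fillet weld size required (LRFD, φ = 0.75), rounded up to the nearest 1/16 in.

E90XX → F_EXX = 90 ksi.
Total weld length L = 14 in.
Required throat t_e = P_u / (φ × 0.6 F_EXX × L) = 130 / (0.75 × 0.6 × 90 × 14) = 0.2293 in.
Required leg w = t_e / 0.707 = 0.3243 in → use 3/8 in.

w = 3/8 in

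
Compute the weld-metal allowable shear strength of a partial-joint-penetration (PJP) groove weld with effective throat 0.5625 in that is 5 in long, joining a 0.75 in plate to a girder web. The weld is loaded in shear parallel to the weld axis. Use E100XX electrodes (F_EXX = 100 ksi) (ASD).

Effective throat (given) t_e = 0.5625 in.
A_we = 0.5625 × 5 = 2.812 in².
F_nw = 0.6 F_EXX = 60 ksi.
R_n/Ω = (60 × 2.812) / 2.0 = 84.38 kips.

R_n/Ω ≈ 84.4 kips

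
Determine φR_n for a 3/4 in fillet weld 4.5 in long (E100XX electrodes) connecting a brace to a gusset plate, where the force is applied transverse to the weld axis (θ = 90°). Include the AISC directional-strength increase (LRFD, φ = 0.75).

φR_n ≈ 161 kip

E100XX → F_EXX = 100 ksi.
t_e = 0.707 × 0.75 = 0.5302 in; A_we = 0.5302 × 4.5 = 2.386 in².
Directional factor: 1.0 + 0.5 sin^1.5(90°) = 1.5.
F_nw = 0.6 × 100 × 1.5 = 90 ksi.
φR_n = 0.75 × 90 × 2.386 = 161.1 kip.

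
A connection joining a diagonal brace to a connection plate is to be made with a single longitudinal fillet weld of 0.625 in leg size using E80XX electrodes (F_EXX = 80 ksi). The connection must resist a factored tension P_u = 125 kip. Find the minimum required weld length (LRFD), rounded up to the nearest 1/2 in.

L = 8 in

Throat t_e = 0.707 × 0.625 = 0.4419 in.
φr_n = 0.75 × 0.6 × 80 × 0.4419 = 15.91 kip/in.
L_req = P_u / φr_n = 125 / 15.91 = 7.858 in total.
Round up → use L = 8 in.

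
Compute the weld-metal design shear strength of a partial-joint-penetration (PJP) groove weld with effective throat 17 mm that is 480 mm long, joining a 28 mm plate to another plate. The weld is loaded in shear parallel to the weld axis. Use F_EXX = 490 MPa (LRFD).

φR_n ≈ 1800 kN

Effective throat (given) t_e = 17 mm.
A_we = 17 × 480 = 8160 mm².
F_nw = 0.6 F_EXX = 294 MPa.
φR_n = 0.75 × 294 × 8160 × 10⁻³ = 1799 kN.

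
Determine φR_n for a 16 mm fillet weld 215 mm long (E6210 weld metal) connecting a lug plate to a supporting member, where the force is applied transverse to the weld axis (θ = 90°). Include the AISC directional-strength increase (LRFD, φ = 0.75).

φR_n ≈ 1020 kN

E62XX → F_EXX = 620 MPa.
t_e = 0.707 × 16 = 11.31 mm; A_we = 11.31 × 215 = 2432 mm².
Directional factor: 1.0 + 0.5 sin^1.5(90°) = 1.5.
F_nw = 0.6 × 620 × 1.5 = 558 MPa.
φR_n = 0.75 × 558 × 2432 × 10⁻³ = 1018 kN.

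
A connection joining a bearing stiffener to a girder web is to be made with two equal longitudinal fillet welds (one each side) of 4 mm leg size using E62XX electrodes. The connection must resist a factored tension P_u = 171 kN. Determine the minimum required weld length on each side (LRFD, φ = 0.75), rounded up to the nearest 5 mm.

E62XX → F_EXX = 620 MPa.
Throat t_e = 0.707 × 4 = 2.828 mm.
φr_n = 0.75 × 0.6 × 620 × 2.828 × 10⁻³ = 0.789 kN/mm.
L_req = P_u / φr_n = 171 / 0.789 = 216.7 mm total.
Per side: 216.7 / 2 = 108.4 mm.
Round up → use L = 110 mm on each side.

L = 110 mm on each side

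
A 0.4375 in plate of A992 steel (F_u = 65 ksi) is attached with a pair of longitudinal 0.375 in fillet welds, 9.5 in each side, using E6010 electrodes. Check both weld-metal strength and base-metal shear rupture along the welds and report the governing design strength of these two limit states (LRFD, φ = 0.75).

E60XX → F_EXX = 60 ksi.
t_e = 0.707 × 0.375 = 0.2651 in; L = 19 in.
Weld metal: φR_n = 0.75 × 0.6 × 60 × 0.2651 × 19 = 136 kips.
Base metal (shear rupture): φR_n = 0.75 × 0.6 × 65 × 0.4375 × 19 = 243.1 kips.
Governing: weld metal.

φR_n ≈ 136 kips (weld metal governs)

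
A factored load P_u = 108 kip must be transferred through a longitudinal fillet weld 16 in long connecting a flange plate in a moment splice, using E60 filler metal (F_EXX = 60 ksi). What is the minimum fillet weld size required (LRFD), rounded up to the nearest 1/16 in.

Total weld length L = 16 in.
Required throat t_e = P_u / (φ × 0.6 F_EXX × L) = 108 / (0.75 × 0.6 × 60 × 16) = 0.25 in.
Required leg w = t_e / 0.707 = 0.3536 in → use 3/8 in.

w = 3/8 in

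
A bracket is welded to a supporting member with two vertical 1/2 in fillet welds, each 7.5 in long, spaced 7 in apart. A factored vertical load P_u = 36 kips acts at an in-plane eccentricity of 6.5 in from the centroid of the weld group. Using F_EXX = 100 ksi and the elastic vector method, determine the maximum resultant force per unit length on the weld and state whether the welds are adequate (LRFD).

f_max ≈ 6.6 kip/in; adequate

Total weld length L_w = 15 in. Treat welds as unit-width lines.
Polar moment about centroid: J = 2[d³/12 + d(b/2)²] = 2[7.5³/12 + 7.5×3.5²] = 254.1 in³.
Direct shear f_v = P/L_w = 36 / 15 = 2.4 kip/in (vertical).
Torsion M = P·e = 36 × 6.5 = 234 kip·in.
Critical point at (x, y) = (3.5, 3.75) from centroid. f_tx = M·y/J = 3.454 kip/in; f_ty = M·x/J = 3.224 kip/in.
Resultant f_max = √[f_tx² + (f_v + f_ty)²] = √[3.454² + (2.4 + 3.224)²] = 6.6 kip/in.
Capacity per unit length: φr_n = 0.75 × 0.6 × 100 × (0.707 × 0.5) = 15.91 kip/in.
6.6 ≤ 15.91 → adequate.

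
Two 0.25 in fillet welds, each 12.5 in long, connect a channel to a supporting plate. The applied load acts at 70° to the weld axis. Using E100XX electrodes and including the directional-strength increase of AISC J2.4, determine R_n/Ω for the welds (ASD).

R_n/Ω ≈ 193 kips

E100XX → F_EXX = 100 ksi.
t_e = 0.707 × 0.25 = 0.1767 in; A_we = 0.1767 × 25 = 4.419 in².
Directional factor: 1.0 + 0.5 sin^1.5(70°) = 1.455.
F_nw = 0.6 × 100 × 1.455 = 87.33 ksi.
R_n/Ω = (87.33 × 4.419) / 2.0 = 192.9 kips.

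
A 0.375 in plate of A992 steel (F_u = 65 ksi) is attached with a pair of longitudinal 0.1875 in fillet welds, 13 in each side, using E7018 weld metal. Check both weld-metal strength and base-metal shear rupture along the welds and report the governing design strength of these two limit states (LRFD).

φR_n ≈ 109 kips (weld metal governs)

E70XX → F_EXX = 70 ksi.
t_e = 0.707 × 0.1875 = 0.1326 in; L = 26 in.
Weld metal: φR_n = 0.75 × 0.6 × 70 × 0.1326 × 26 = 108.6 kips.
Base metal (shear rupture): φR_n = 0.75 × 0.6 × 65 × 0.375 × 26 = 285.2 kips.
Governing: weld metal.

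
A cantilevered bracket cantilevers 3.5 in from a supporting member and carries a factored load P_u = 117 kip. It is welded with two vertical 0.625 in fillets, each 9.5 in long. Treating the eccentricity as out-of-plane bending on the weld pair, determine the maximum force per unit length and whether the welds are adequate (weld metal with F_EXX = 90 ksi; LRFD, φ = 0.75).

L_w = 2 × 9.5 = 19 in; section modulus (unit throat) S = 2 × L²/6 = 30.08 in².
Direct shear f_v = P/L_w = 117/19 = 6.158 kip/in.
Moment M = P × e = 117 × 3.5 = 409.5 kip·in; bending f_b = M/S = 13.61 kip/in.
f_max = √(f_v² + f_b²) = √(6.158² + 13.61²) = 14.94 kip/in.
φr_n = 0.75 × 0.6 × 90 × (0.707 × 0.625) = 17.9 kip/in → adequate.

f_max ≈ 14.9 kip/in; adequate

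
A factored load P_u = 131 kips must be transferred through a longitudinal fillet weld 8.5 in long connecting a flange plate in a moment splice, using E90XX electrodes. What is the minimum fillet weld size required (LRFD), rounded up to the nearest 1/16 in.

w = 9/16 in

E90XX → F_EXX = 90 ksi.
Total weld length L = 8.5 in.
Required throat t_e = P_u / (φ × 0.6 F_EXX × L) = 131 / (0.75 × 0.6 × 90 × 8.5) = 0.3805 in.
Required leg w = t_e / 0.707 = 0.5382 in → use 9/16 in.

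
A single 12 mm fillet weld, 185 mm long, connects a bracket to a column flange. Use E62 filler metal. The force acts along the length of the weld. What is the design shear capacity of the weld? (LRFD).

E62XX → F_EXX = 620 MPa.
Effective throat t_e = 0.707 × 12 = 8.484 mm.
Total length L = 185 mm; A_we = 8.484 × 185 = 1570 mm².
F_nw = 0.6 F_EXX = 0.6 × 620 = 372 MPa.
φR_n = 0.75 × 372 × 1570 × 10⁻³ = 437.9 kN.

φR_n ≈ 438 kN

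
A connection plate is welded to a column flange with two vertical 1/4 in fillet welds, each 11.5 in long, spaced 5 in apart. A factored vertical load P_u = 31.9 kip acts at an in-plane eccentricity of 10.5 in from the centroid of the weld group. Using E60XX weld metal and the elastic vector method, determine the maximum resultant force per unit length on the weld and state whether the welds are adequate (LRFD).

E60XX → F_EXX = 60 ksi.
Total weld length L_w = 23 in. Treat welds as unit-width lines.
Polar moment about centroid: J = 2[d³/12 + d(b/2)²] = 2[11.5³/12 + 11.5×2.5²] = 397.2 in³.
Direct shear f_v = P/L_w = 31.9 / 23 = 1.387 kip/in (vertical).
Torsion M = P·e = 31.9 × 10.5 = 334.95 kip·in.
Critical point at (x, y) = (2.5, 5.75) from centroid. f_tx = M·y/J = 4.848 kip/in; f_ty = M·x/J = 2.108 kip/in.
Resultant f_max = √[f_tx² + (f_v + f_ty)²] = √[4.848² + (1.387 + 2.108)²] = 5.977 kip/in.
Capacity per unit length: φr_n = 0.75 × 0.6 × 60 × (0.707 × 0.25) = 4.772 kip/in.
5.977 > 4.772 → NOT adequate.

f_max ≈ 5.98 kip/in; NOT adequate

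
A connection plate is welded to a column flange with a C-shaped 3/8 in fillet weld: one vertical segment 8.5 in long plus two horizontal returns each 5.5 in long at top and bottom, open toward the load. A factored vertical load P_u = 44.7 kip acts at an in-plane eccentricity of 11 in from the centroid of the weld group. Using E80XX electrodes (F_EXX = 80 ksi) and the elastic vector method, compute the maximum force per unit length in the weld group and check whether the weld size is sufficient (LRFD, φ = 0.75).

f_max ≈ 10.8 kip/in; NOT adequate

Total weld length L_w = 19.5 in. Treat welds as unit-width lines.
Centroid: x̄ = 2×5.5×2.75 / 19.5 = 1.551 in from the vertical weld.
Polar moment about centroid: J = I_x + I_y = [8.5³/12 + 2×5.5×4.25²] + [8.5×1.551² + 2(5.5³/12 + 5.5×1.199²)] = 313.9 in³.
Direct shear f_v = P/L_w = 44.7 / 19.5 = 2.292 kip/in (vertical).
Torsion M = P·e = 44.7 × 11 = 491.7 kip·in.
Critical point at (x, y) = (3.949, 4.25) from centroid. f_tx = M·y/J = 6.658 kip/in; f_ty = M·x/J = 6.186 kip/in.
Resultant f_max = √[f_tx² + (f_v + f_ty)²] = √[6.658² + (2.292 + 6.186)²] = 10.78 kip/in.
Capacity per unit length: φr_n = 0.75 × 0.6 × 80 × (0.707 × 0.375) = 9.544 kip/in.
10.78 > 9.544 → NOT adequate.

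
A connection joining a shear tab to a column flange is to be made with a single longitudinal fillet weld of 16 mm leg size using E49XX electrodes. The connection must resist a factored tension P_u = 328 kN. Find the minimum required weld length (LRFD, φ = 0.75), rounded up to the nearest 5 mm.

E49XX → F_EXX = 490 MPa.
Throat t_e = 0.707 × 16 = 11.31 mm.
φr_n = 0.75 × 0.6 × 490 × 11.31 × 10⁻³ = 2.494 kN/mm.
L_req = P_u / φr_n = 328 / 2.494 = 131.5 mm total.
Round up → use L = 135 mm.

L = 135 mm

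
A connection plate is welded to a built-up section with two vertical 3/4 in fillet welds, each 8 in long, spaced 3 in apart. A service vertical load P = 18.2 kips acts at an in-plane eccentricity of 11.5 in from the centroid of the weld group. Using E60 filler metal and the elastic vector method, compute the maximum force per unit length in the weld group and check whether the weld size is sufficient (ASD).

E60XX → F_EXX = 60 ksi.
Total weld length L_w = 16 in. Treat welds as unit-width lines.
Polar moment about centroid: J = 2[d³/12 + d(b/2)²] = 2[8³/12 + 8×1.5²] = 121.3 in³.
Direct shear f_v = P/L_w = 18.2 / 16 = 1.137 kip/in (vertical).
Torsion M = P·e = 18.2 × 11.5 = 209.3 kip·in.
Critical point at (x, y) = (1.5, 4) from centroid. f_tx = M·y/J = 6.9 kip/in; f_ty = M·x/J = 2.587 kip/in.
Resultant f_max = √[f_tx² + (f_v + f_ty)²] = √[6.9² + (1.137 + 2.587)²] = 7.841 kip/in.
Capacity per unit length: r_n/Ω = (1/2.0) × 0.6 × 60 × (0.707 × 0.75) = 9.544 kip/in.
7.841 ≤ 9.544 → adequate.

f_max ≈ 7.84 kip/in; adequate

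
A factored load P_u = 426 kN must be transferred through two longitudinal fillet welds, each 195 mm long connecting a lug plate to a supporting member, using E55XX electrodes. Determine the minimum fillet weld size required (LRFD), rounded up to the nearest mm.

w = 7 mm

E55XX → F_EXX = 550 MPa.
Total weld length L = 390 mm.
Required throat t_e = P_u / (φ × 0.6 F_EXX × L) = 426 / (0.75 × 0.6 × 550 × 390 × 10⁻³) = 4.413 mm.
Required leg w = t_e / 0.707 = 6.242 mm → use 7 mm.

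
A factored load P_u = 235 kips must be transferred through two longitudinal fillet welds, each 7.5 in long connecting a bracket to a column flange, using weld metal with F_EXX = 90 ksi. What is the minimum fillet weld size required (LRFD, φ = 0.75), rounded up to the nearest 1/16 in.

Total weld length L = 15 in.
Required throat t_e = P_u / (φ × 0.6 F_EXX × L) = 235 / (0.75 × 0.6 × 90 × 15) = 0.3868 in.
Required leg w = t_e / 0.707 = 0.5471 in → use 9/16 in.

w = 9/16 in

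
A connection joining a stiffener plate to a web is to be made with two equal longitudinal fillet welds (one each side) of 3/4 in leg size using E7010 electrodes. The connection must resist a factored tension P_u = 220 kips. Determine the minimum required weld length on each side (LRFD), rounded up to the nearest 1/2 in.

L = 7 in on each side

E70XX → F_EXX = 70 ksi.
Throat t_e = 0.707 × 0.75 = 0.5302 in.
φr_n = 0.75 × 0.6 × 70 × 0.5302 = 16.7 kips/in.
L_req = P_u / φr_n = 220 / 16.7 = 13.17 in total.
Per side: 13.17 / 2 = 6.586 in.
Round up → use L = 7 in on each side.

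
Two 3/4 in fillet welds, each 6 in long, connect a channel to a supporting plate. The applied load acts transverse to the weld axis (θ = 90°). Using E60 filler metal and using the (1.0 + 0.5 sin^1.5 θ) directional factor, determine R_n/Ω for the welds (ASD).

E60XX → F_EXX = 60 ksi.
t_e = 0.707 × 0.75 = 0.5302 in; A_we = 0.5302 × 12 = 6.363 in².
Directional factor: 1.0 + 0.5 sin^1.5(90°) = 1.5.
F_nw = 0.6 × 60 × 1.5 = 54 ksi.
R_n/Ω = (54 × 6.363) / 2.0 = 171.8 kip.

R_n/Ω ≈ 172 kip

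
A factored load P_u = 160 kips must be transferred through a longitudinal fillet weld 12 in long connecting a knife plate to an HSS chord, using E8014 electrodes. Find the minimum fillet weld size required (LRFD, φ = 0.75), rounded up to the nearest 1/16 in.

E80XX → F_EXX = 80 ksi.
Total weld length L = 12 in.
Required throat t_e = P_u / (φ × 0.6 F_EXX × L) = 160 / (0.75 × 0.6 × 80 × 12) = 0.3704 in.
Required leg w = t_e / 0.707 = 0.5239 in → use 9/16 in.

w = 9/16 in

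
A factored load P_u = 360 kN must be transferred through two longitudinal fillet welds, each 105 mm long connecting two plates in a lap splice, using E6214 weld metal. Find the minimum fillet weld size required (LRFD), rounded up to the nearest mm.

E62XX → F_EXX = 620 MPa.
Total weld length L = 210 mm.
Required throat t_e = P_u / (φ × 0.6 F_EXX × L) = 360 / (0.75 × 0.6 × 620 × 210 × 10⁻³) = 6.144 mm.
Required leg w = t_e / 0.707 = 8.691 mm → use 9 mm.

w = 9 mm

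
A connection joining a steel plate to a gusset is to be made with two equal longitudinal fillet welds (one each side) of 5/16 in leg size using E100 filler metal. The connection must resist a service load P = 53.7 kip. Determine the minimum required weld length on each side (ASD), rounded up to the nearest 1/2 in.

L = 4.5 in on each side

E100XX → F_EXX = 100 ksi.
Throat t_e = 0.707 × 0.3125 = 0.2209 in.
r_n/Ω = (0.6 × 100 × 0.2209) / 2.0 = 6.628 kip/in.
L_req = P / (r_n/Ω) = 53.7 / 6.628 = 8.102 in total.
Per side: 8.102 / 2 = 4.051 in.
Round up → use L = 4.5 in on each side.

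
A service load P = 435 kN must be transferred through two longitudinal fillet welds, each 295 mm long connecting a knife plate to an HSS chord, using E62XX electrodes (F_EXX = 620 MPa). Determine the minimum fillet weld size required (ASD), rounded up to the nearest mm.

Total weld length L = 590 mm.
Required throat t_e = P × Ω / (0.6 F_EXX × L) = 435 × 2.0 / (0.6 × 620 × 590 × 10⁻³) = 3.964 mm.
Required leg w = t_e / 0.707 = 5.607 mm → use 6 mm.

w = 6 mm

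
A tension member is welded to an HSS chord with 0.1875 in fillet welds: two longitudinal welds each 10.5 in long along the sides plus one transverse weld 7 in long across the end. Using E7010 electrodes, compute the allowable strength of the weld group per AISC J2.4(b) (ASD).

R_n/Ω ≈ 78.9 kip

E70XX → F_EXX = 70 ksi.
t_e = 0.707 × 0.1875 = 0.1326 in.
R_nwl = 0.6 × 70 × 0.1326 × 21 = 116.9 kip (longitudinal, 2 welds).
R_nwt = 0.6 × 70 × 0.1326 × 7 = 38.97 kip (transverse, base value).
(i) R_nwl + R_nwt = 155.9 kip; (ii) 0.85 R_nwl + 1.5 R_nwt = 157.8 kip.
R_n = max = 157.8 kip [governs: (ii)]; R_n/Ω = 78.92 kip.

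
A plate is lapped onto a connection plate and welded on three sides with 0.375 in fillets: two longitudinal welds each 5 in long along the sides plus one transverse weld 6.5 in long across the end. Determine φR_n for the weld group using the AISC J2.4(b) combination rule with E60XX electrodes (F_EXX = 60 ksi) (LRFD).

φR_n ≈ 131 kips

t_e = 0.707 × 0.375 = 0.2651 in.
R_nwl = 0.6 × 60 × 0.2651 × 10 = 95.44 kips (longitudinal, 2 welds).
R_nwt = 0.6 × 60 × 0.2651 × 6.5 = 62.04 kips (transverse, base value).
(i) R_nwl + R_nwt = 157.5 kips; (ii) 0.85 R_nwl + 1.5 R_nwt = 174.2 kips.
R_n = max = 174.2 kips [governs: (ii)]; φR_n = 130.6 kips.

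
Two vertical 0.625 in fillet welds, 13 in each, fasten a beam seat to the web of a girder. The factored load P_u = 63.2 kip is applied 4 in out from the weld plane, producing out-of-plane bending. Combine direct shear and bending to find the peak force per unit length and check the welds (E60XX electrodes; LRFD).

f_max ≈ 5.1 kip/in; adequate

E60XX → F_EXX = 60 ksi.
L_w = 2 × 13 = 26 in; section modulus (unit throat) S = 2 × L²/6 = 56.33 in².
Direct shear f_v = P/L_w = 63.2/26 = 2.431 kip/in.
Moment M = P × e = 63.2 × 4 = 252.8 kip·in; bending f_b = M/S = 4.488 kip/in.
f_max = √(f_v² + f_b²) = √(2.431² + 4.488²) = 5.104 kip/in.
φr_n = 0.75 × 0.6 × 60 × (0.707 × 0.625) = 11.93 kip/in → adequate.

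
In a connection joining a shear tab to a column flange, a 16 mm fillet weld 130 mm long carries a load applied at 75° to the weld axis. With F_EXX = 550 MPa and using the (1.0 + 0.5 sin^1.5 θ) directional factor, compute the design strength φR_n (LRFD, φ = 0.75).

t_e = 0.707 × 16 = 11.31 mm; A_we = 11.31 × 130 = 1471 mm².
Directional factor: 1.0 + 0.5 sin^1.5(75°) = 1.475.
F_nw = 0.6 × 550 × 1.475 = 486.6 MPa.
φR_n = 0.75 × 486.6 × 1471 × 10⁻³ = 536.7 kN.

φR_n ≈ 537 kN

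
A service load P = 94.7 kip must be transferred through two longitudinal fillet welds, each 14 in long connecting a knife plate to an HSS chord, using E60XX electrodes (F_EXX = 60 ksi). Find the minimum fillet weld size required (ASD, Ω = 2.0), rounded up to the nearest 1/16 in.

w = 5/16 in

Total weld length L = 28 in.
Required throat t_e = P × Ω / (0.6 F_EXX × L) = 94.7 × 2.0 / (0.6 × 60 × 28) = 0.1879 in.
Required leg w = t_e / 0.707 = 0.2658 in → use 5/16 in.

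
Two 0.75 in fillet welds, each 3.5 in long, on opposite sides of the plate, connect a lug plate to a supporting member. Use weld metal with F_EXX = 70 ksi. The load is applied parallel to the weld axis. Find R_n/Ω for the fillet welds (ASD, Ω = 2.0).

Effective throat t_e = 0.707 × 0.75 = 0.5302 in.
Total length L = 7 in; A_we = 0.5302 × 7 = 3.712 in².
F_nw = 0.6 F_EXX = 0.6 × 70 = 42 ksi.
R_n = 42 × 3.712 = 155.9 kip; R_n/Ω = 155.9/2.0 = 77.95 kip.

R_n/Ω ≈ 77.9 kip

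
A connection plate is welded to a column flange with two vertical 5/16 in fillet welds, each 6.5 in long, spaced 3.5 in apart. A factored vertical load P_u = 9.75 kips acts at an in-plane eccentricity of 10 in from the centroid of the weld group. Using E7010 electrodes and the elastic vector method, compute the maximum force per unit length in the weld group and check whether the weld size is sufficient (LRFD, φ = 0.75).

f_max ≈ 4.61 kip/in; adequate

E70XX → F_EXX = 70 ksi.
Total weld length L_w = 13 in. Treat welds as unit-width lines.
Polar moment about centroid: J = 2[d³/12 + d(b/2)²] = 2[6.5³/12 + 6.5×1.75²] = 85.58 in³.
Direct shear f_v = P/L_w = 9.75 / 13 = 0.75 kip/in (vertical).
Torsion M = P·e = 9.75 × 10 = 97.5 kip·in.
Critical point at (x, y) = (1.75, 3.25) from centroid. f_tx = M·y/J = 3.703 kip/in; f_ty = M·x/J = 1.994 kip/in.
Resultant f_max = √[f_tx² + (f_v + f_ty)²] = √[3.703² + (0.75 + 1.994)²] = 4.608 kip/in.
Capacity per unit length: φr_n = 0.75 × 0.6 × 70 × (0.707 × 0.3125) = 6.96 kip/in.
4.608 ≤ 6.96 → adequate.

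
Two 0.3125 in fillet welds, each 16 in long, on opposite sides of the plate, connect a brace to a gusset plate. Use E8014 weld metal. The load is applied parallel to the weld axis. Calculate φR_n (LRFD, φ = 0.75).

φR_n ≈ 255 kips

E80XX → F_EXX = 80 ksi.
Effective throat t_e = 0.707 × 0.3125 = 0.2209 in.
Total length L = 32 in; A_we = 0.2209 × 32 = 7.07 in².
F_nw = 0.6 F_EXX = 0.6 × 80 = 48 ksi.
φR_n = 0.75 × 48 × 7.07 = 254.5 kips.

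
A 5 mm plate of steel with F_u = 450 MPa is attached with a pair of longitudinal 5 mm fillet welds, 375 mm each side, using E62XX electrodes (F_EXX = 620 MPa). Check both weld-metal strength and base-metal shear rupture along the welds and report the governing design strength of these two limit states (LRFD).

t_e = 0.707 × 5 = 3.535 mm; L = 750 mm.
Weld metal: φR_n = 0.75 × 0.6 × 620 × 3.535 × 750 × 10⁻³ = 739.7 kN.
Base metal (shear rupture): φR_n = 0.75 × 0.6 × 450 × 5 × 750 × 10⁻³ = 759.4 kN.
Governing: weld metal.

φR_n ≈ 740 kN (weld metal governs)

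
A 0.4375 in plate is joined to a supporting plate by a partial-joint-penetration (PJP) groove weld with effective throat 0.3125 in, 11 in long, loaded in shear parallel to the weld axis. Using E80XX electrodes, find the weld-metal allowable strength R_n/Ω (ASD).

E80XX → F_EXX = 80 ksi.
Effective throat (given) t_e = 0.3125 in.
A_we = 0.3125 × 11 = 3.438 in².
F_nw = 0.6 F_EXX = 48 ksi.
R_n/Ω = (48 × 3.438) / 2.0 = 82.5 kip.

R_n/Ω ≈ 82.5 kip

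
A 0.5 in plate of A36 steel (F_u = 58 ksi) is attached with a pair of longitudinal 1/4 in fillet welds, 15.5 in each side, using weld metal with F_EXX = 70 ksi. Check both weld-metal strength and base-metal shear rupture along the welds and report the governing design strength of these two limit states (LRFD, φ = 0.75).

t_e = 0.707 × 0.25 = 0.1767 in; L = 31 in.
Weld metal: φR_n = 0.75 × 0.6 × 70 × 0.1767 × 31 = 172.6 kips.
Base metal (shear rupture): φR_n = 0.75 × 0.6 × 58 × 0.5 × 31 = 404.5 kips.
Governing: weld metal.

φR_n ≈ 173 kips (weld metal governs)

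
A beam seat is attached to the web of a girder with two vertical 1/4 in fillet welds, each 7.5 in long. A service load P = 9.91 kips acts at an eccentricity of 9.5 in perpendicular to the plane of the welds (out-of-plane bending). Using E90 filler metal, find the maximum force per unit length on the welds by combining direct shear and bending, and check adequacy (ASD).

f_max ≈ 5.06 kip/in; NOT adequate

E90XX → F_EXX = 90 ksi.
L_w = 2 × 7.5 = 15 in; section modulus (unit throat) S = 2 × L²/6 = 18.75 in².
Direct shear f_v = P/L_w = 9.91/15 = 0.6607 kip/in.
Moment M = P × e = 9.91 × 9.5 = 94.145 kip·in; bending f_b = M/S = 5.021 kip/in.
f_max = √(f_v² + f_b²) = √(0.6607² + 5.021²) = 5.064 kip/in.
r_n/Ω = (1/2.0) × 0.6 × 90 × (0.707 × 0.25) = 4.772 kip/in → NOT adequate.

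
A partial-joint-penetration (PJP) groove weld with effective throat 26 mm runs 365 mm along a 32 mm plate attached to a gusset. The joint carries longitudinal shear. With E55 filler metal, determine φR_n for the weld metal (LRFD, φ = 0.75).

E55XX → F_EXX = 550 MPa.
Effective throat (given) t_e = 26 mm.
A_we = 26 × 365 = 9490 mm².
F_nw = 0.6 F_EXX = 330 MPa.
φR_n = 0.75 × 330 × 9490 × 10⁻³ = 2349 kN.

φR_n ≈ 2350 kN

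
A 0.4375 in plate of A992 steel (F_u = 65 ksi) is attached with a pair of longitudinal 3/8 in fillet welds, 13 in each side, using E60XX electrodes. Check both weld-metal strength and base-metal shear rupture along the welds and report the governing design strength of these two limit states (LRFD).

E60XX → F_EXX = 60 ksi.
t_e = 0.707 × 0.375 = 0.2651 in; L = 26 in.
Weld metal: φR_n = 0.75 × 0.6 × 60 × 0.2651 × 26 = 186.1 kips.
Base metal (shear rupture): φR_n = 0.75 × 0.6 × 65 × 0.4375 × 26 = 332.7 kips.
Governing: weld metal.

φR_n ≈ 186 kips (weld metal governs)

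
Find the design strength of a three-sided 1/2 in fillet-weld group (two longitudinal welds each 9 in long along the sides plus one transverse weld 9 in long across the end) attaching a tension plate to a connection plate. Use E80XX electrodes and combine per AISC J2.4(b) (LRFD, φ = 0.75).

φR_n ≈ 367 kips

E80XX → F_EXX = 80 ksi.
t_e = 0.707 × 0.5 = 0.3535 in.
R_nwl = 0.6 × 80 × 0.3535 × 18 = 305.4 kips (longitudinal, 2 welds).
R_nwt = 0.6 × 80 × 0.3535 × 9 = 152.7 kips (transverse, base value).
(i) R_nwl + R_nwt = 458.1 kips; (ii) 0.85 R_nwl + 1.5 R_nwt = 488.7 kips.
R_n = max = 488.7 kips [governs: (ii)]; φR_n = 366.5 kips.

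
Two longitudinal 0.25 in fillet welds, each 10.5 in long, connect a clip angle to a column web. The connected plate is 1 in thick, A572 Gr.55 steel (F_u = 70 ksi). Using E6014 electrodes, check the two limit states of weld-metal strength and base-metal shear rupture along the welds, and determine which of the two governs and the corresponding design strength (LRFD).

φR_n ≈ 100 kips (weld metal governs)

E60XX → F_EXX = 60 ksi.
t_e = 0.707 × 0.25 = 0.1767 in; L = 21 in.
Weld metal: φR_n = 0.75 × 0.6 × 60 × 0.1767 × 21 = 100.2 kips.
Base metal (shear rupture): φR_n = 0.75 × 0.6 × 70 × 1 × 21 = 661.5 kips.
Governing: weld metal.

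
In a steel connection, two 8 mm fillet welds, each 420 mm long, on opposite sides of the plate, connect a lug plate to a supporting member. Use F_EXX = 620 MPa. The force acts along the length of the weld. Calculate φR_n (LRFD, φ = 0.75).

φR_n ≈ 1330 kN

Effective throat t_e = 0.707 × 8 = 5.656 mm.
Total length L = 840 mm; A_we = 5.656 × 840 = 4751 mm².
F_nw = 0.6 F_EXX = 0.6 × 620 = 372 MPa.
φR_n = 0.75 × 372 × 4751 × 10⁻³ = 1326 kN.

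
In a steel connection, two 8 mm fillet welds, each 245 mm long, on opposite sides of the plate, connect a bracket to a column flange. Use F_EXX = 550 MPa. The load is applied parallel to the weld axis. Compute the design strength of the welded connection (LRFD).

φR_n ≈ 686 kN

Effective throat t_e = 0.707 × 8 = 5.656 mm.
Total length L = 490 mm; A_we = 5.656 × 490 = 2771 mm².
F_nw = 0.6 F_EXX = 0.6 × 550 = 330 MPa.
φR_n = 0.75 × 330 × 2771 × 10⁻³ = 685.9 kN.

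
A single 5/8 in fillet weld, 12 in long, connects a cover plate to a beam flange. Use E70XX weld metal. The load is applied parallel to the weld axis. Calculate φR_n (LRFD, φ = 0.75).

E70XX → F_EXX = 70 ksi.
Effective throat t_e = 0.707 × 0.625 = 0.4419 in.
Total length L = 12 in; A_we = 0.4419 × 12 = 5.302 in².
F_nw = 0.6 F_EXX = 0.6 × 70 = 42 ksi.
φR_n = 0.75 × 42 × 5.302 = 167 kip.

φR_n ≈ 167 kip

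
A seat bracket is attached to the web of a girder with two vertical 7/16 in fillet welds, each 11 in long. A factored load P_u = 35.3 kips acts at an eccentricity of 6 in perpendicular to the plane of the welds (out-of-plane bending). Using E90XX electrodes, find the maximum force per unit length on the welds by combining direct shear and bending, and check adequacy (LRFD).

E90XX → F_EXX = 90 ksi.
L_w = 2 × 11 = 22 in; section modulus (unit throat) S = 2 × L²/6 = 40.33 in².
Direct shear f_v = P/L_w = 35.3/22 = 1.605 kip/in.
Moment M = P × e = 35.3 × 6 = 211.8 kip·in; bending f_b = M/S = 5.251 kip/in.
f_max = √(f_v² + f_b²) = √(1.605² + 5.251²) = 5.491 kip/in.
φr_n = 0.75 × 0.6 × 90 × (0.707 × 0.4375) = 12.53 kip/in → adequate.

f_max ≈ 5.49 kip/in; adequate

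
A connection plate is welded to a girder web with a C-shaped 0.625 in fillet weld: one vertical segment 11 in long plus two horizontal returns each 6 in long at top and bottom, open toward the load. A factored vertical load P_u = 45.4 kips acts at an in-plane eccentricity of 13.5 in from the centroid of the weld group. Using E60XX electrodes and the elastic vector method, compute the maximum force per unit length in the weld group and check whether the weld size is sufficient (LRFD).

E60XX → F_EXX = 60 ksi.
Total weld length L_w = 23 in. Treat welds as unit-width lines.
Centroid: x̄ = 2×6×3 / 23 = 1.565 in from the vertical weld.
Polar moment about centroid: J = I_x + I_y = [11³/12 + 2×6×5.5²] + [11×1.565² + 2(6³/12 + 6×1.435²)] = 561.6 in³.
Direct shear f_v = P/L_w = 45.4 / 23 = 1.974 kip/in (vertical).
Torsion M = P·e = 45.4 × 13.5 = 612.9 kip·in.
Critical point at (x, y) = (4.435, 5.5) from centroid. f_tx = M·y/J = 6.003 kip/in; f_ty = M·x/J = 4.84 kip/in.
Resultant f_max = √[f_tx² + (f_v + f_ty)²] = √[6.003² + (1.974 + 4.84)²] = 9.081 kip/in.
Capacity per unit length: φr_n = 0.75 × 0.6 × 60 × (0.707 × 0.625) = 11.93 kip/in.
9.081 ≤ 11.93 → adequate.

f_max ≈ 9.08 kip/in; adequate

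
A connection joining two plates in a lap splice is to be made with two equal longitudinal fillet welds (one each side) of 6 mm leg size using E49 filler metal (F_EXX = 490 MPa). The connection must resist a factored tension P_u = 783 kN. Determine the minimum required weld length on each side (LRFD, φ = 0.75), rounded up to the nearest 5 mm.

L = 420 mm on each side

Throat t_e = 0.707 × 6 = 4.242 mm.
φr_n = 0.75 × 0.6 × 490 × 4.242 × 10⁻³ = 0.9354 kN/mm.
L_req = P_u / φr_n = 783 / 0.9354 = 837.1 mm total.
Per side: 837.1 / 2 = 418.6 mm.
Round up → use L = 420 mm on each side.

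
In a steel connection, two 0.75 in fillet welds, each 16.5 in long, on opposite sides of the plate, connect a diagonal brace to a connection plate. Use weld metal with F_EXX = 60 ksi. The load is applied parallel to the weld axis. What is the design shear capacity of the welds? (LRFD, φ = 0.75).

Effective throat t_e = 0.707 × 0.75 = 0.5302 in.
Total length L = 33 in; A_we = 0.5302 × 33 = 17.5 in².
F_nw = 0.6 F_EXX = 0.6 × 60 = 36 ksi.
φR_n = 0.75 × 36 × 17.5 = 472.5 kip.

φR_n ≈ 472 kip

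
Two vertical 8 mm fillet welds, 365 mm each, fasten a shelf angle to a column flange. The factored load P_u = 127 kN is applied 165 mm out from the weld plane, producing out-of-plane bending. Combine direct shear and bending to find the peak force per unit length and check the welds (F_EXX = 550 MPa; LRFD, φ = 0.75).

L_w = 2 × 365 = 730 mm; section modulus (unit throat) S = 2 × L²/6 = 44410 mm².
Direct shear f_v = P/L_w = 127×10³/730 = 174 N/mm.
Moment M = P × e = 127×10³ × 165 = 20955000 N·mm; bending f_b = M/S = 471.9 N/mm.
f_max = √(f_v² + f_b²) = √(174² + 471.9²) = 502.9 N/mm.
φr_n = 0.75 × 0.6 × 550 × (0.707 × 8) = 1400 N/mm → adequate.

f_max ≈ 503 N/mm; adequate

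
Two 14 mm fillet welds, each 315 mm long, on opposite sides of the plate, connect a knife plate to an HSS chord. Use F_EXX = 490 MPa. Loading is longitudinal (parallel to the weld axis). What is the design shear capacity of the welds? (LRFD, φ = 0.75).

φR_n ≈ 1370 kN

Effective throat t_e = 0.707 × 14 = 9.898 mm.
Total length L = 630 mm; A_we = 9.898 × 630 = 6236 mm².
F_nw = 0.6 F_EXX = 0.6 × 490 = 294 MPa.
φR_n = 0.75 × 294 × 6236 × 10⁻³ = 1375 kN.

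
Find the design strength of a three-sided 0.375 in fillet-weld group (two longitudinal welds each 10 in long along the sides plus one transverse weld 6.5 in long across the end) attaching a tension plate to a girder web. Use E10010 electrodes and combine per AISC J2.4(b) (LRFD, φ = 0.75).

φR_n ≈ 319 kips

E100XX → F_EXX = 100 ksi.
t_e = 0.707 × 0.375 = 0.2651 in.
R_nwl = 0.6 × 100 × 0.2651 × 20 = 318.2 kips (longitudinal, 2 welds).
R_nwt = 0.6 × 100 × 0.2651 × 6.5 = 103.4 kips (transverse, base value).
(i) R_nwl + R_nwt = 421.5 kips; (ii) 0.85 R_nwl + 1.5 R_nwt = 425.5 kips.
R_n = max = 425.5 kips [governs: (ii)]; φR_n = 319.1 kips.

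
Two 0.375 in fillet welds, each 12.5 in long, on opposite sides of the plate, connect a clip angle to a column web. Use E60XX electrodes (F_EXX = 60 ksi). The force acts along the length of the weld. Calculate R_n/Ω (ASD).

R_n/Ω ≈ 119 kip

Effective throat t_e = 0.707 × 0.375 = 0.2651 in.
Total length L = 25 in; A_we = 0.2651 × 25 = 6.628 in².
F_nw = 0.6 F_EXX = 0.6 × 60 = 36 ksi.
R_n = 36 × 6.628 = 238.6 kip; R_n/Ω = 238.6/2.0 = 119.3 kip.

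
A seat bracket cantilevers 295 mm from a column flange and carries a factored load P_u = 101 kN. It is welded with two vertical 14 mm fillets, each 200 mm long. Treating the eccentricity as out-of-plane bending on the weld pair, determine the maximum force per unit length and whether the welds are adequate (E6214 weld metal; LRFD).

f_max ≈ 2250 N/mm; adequate

E62XX → F_EXX = 620 MPa.
L_w = 2 × 200 = 400 mm; section modulus (unit throat) S = 2 × L²/6 = 13330 mm².
Direct shear f_v = P/L_w = 101×10³/400 = 252.5 N/mm.
Moment M = P × e = 101×10³ × 295 = 29795000 N·mm; bending f_b = M/S = 2235 N/mm.
f_max = √(f_v² + f_b²) = √(252.5² + 2235²) = 2249 N/mm.
φr_n = 0.75 × 0.6 × 620 × (0.707 × 14) = 2762 N/mm → adequate.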